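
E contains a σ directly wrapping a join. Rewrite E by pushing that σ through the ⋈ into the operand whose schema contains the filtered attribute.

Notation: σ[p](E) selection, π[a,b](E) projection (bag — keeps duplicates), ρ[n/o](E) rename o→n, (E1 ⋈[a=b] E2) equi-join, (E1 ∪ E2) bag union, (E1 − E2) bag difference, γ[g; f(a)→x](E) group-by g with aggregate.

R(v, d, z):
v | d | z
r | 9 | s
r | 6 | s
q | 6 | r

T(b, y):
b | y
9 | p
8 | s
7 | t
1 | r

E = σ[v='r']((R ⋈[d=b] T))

σ filters on v, owned by the left side.
E' = (σ[v='r'](R) ⋈[d=b] T)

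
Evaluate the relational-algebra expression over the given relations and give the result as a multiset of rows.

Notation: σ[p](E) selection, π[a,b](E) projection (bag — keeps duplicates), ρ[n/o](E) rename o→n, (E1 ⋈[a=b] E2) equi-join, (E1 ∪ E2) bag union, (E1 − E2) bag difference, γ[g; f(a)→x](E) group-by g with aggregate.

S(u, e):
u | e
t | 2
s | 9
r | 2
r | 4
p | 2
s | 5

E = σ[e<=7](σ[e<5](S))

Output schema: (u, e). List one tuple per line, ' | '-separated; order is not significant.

Per-node cardinality:
  S → 6
  σ[e<5](S) → 4
  σ[e<=7](σ[e<5](S)) → 4

== RESULT ==
u | e
p | 2
r | 2
r | 4
t | 2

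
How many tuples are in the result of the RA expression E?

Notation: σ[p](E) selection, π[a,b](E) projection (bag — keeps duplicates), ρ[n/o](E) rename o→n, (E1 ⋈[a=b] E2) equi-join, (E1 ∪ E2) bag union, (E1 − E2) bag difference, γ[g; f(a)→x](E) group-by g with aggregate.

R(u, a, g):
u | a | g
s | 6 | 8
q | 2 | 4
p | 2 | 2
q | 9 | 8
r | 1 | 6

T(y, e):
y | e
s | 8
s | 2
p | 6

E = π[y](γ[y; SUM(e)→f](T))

Subexpression sizes:
  T → 3
  γ[y; SUM(e)→f](T) → 2
  π[y](γ[y; SUM(e)→f](T)) → 2

|E| = 2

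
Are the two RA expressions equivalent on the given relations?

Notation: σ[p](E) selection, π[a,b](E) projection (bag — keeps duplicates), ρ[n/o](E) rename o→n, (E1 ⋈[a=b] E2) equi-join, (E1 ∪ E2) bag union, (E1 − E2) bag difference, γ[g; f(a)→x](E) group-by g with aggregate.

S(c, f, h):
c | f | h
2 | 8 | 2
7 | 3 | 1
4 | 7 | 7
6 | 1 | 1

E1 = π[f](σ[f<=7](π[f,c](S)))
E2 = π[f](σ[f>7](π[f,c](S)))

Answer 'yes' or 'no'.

E1 row counts bottom-up:
  S → 4
  π[f,c](S) → 4
  σ[f<=7](π[f,c](S)) → 3
  π[f](σ[f<=7](π[f,c](S))) → 3
E2 row counts bottom-up:
  S → 4
  π[f,c](S) → 4
  σ[f>7](π[f,c](S)) → 1
  π[f](σ[f>7](π[f,c](S))) → 1

E1 result:
f
1
3
7
E2 result:
f
8
Witness: (1,) appears 1× in E1 but 0× in E2.

no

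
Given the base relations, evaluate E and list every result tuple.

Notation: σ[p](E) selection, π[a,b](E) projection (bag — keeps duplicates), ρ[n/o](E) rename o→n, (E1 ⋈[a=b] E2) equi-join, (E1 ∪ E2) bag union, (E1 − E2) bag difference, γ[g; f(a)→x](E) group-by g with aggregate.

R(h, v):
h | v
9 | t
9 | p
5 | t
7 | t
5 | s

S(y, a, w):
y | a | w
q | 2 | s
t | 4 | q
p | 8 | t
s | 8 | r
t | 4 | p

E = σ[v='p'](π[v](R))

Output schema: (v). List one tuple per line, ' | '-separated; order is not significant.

Subexpression sizes:
  R → 5
  π[v](R) → 5
  σ[v='p'](π[v](R)) → 1

== RESULT ==
v
p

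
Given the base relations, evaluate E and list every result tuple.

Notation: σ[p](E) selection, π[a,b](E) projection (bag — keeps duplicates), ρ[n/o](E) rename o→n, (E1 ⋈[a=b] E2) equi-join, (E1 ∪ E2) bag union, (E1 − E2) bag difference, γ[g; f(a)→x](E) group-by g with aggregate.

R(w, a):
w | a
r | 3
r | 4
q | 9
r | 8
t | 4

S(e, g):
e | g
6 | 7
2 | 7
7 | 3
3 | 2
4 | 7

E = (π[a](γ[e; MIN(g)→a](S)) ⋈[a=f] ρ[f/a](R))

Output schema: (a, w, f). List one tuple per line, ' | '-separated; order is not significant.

Per-node cardinality:
  S → 5
  γ[e; MIN(g)→a](S) → 5
  π[a](γ[e; MIN(g)→a](S)) → 5
  R → 5
  ρ[f/a](R) → 5
  (π[a](γ[e; MIN(g)→a](S)) ⋈[a=f] ρ[f/a](R)) → 1

== RESULT ==
a | w | f
3 | r | 3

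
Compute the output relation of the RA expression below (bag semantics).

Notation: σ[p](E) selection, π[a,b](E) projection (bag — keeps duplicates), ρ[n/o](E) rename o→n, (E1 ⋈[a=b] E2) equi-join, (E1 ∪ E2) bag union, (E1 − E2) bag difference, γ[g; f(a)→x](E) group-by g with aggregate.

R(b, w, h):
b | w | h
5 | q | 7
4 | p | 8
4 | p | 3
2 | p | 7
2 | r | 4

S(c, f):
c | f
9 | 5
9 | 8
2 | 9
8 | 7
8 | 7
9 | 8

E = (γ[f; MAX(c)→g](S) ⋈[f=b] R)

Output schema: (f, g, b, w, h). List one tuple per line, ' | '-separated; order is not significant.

Subexpression sizes:
  S → 6
  γ[f; MAX(c)→g](S) → 4
  R → 5
  (γ[f; MAX(c)→g](S) ⋈[f=b] R) → 1

== RESULT ==
f | g | b | w | h
5 | 9 | 5 | q | 7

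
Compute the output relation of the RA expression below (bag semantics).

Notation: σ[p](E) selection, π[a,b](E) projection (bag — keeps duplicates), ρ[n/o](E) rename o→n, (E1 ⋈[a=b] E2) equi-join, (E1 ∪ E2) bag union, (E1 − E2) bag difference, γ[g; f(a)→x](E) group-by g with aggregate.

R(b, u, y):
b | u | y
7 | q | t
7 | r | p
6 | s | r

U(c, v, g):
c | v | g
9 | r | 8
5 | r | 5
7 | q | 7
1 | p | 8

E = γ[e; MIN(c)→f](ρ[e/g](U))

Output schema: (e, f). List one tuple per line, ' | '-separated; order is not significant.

Row counts bottom-up:
  U → 4
  ρ[e/g](U) → 4
  γ[e; MIN(c)→f](ρ[e/g](U)) → 3

== RESULT ==
e | f
5 | 5
7 | 7
8 | 1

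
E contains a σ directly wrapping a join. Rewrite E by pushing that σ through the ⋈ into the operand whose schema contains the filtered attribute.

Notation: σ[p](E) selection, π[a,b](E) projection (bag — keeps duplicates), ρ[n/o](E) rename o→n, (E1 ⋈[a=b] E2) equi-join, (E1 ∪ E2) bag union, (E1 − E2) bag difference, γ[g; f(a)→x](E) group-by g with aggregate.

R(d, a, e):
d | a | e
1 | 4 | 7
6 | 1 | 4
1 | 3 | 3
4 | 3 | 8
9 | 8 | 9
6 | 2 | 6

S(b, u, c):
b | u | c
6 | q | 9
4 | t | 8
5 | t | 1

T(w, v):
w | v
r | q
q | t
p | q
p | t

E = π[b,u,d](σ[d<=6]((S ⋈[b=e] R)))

σ filters on d, owned by the right side.
E' = π[b,u,d]((S ⋈[b=e] σ[d<=6](R)))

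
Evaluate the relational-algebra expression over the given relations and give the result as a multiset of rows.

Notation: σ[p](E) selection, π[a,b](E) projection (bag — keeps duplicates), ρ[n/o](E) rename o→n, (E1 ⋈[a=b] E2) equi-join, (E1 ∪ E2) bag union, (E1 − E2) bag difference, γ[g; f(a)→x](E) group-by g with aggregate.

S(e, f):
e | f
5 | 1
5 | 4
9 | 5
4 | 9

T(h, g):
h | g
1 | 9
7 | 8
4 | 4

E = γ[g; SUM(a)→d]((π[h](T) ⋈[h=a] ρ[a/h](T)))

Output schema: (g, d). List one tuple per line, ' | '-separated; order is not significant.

Per-node cardinality:
  T → 3
  π[h](T) → 3
  T → 3
  ρ[a/h](T) → 3
  (π[h](T) ⋈[h=a] ρ[a/h](T)) → 3
  γ[g; SUM(a)→d]((π[h](T) ⋈[h=a] ρ[a/h](T))) → 3

== RESULT ==
g | d
4 | 4
8 | 7
9 | 1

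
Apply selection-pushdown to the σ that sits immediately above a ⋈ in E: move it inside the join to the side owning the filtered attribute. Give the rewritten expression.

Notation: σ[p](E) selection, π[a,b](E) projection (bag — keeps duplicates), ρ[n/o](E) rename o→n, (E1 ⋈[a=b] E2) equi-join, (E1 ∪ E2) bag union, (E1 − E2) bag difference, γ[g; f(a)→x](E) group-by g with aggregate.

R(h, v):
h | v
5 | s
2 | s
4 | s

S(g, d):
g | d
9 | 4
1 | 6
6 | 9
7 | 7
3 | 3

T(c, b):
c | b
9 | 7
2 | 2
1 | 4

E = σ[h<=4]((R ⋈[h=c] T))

σ filters on h, owned by the left side.
E' = (σ[h<=4](R) ⋈[h=c] T)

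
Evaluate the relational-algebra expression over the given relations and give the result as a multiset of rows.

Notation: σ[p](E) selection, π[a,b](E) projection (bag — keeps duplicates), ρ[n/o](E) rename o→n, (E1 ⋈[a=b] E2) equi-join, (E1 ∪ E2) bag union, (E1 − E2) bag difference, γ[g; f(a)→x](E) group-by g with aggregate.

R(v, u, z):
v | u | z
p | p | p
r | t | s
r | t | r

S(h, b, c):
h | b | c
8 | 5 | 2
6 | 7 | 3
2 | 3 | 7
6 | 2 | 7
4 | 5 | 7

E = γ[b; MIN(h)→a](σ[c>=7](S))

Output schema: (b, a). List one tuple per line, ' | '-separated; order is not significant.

Stepwise |·|:
  S → 5
  σ[c>=7](S) → 3
  γ[b; MIN(h)→a](σ[c>=7](S)) → 3

== RESULT ==
b | a
2 | 6
3 | 2
5 | 4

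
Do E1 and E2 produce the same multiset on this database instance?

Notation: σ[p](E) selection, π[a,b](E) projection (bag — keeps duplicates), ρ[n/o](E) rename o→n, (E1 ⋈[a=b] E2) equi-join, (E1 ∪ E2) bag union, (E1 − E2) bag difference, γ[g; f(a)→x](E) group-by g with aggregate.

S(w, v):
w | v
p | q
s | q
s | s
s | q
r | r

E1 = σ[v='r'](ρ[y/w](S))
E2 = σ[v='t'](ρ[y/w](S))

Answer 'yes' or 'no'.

E1 row counts bottom-up:
  S → 5
  ρ[y/w](S) → 5
  σ[v='r'](ρ[y/w](S)) → 1
E2 row counts bottom-up:
  S → 5
  ρ[y/w](S) → 5
  σ[v='t'](ρ[y/w](S)) → 0

E1 result:
y | v
r | r
E2 result:
y | v
(0 rows)
Witness: ('r', 'r') appears 1× in E1 but 0× in E2.

no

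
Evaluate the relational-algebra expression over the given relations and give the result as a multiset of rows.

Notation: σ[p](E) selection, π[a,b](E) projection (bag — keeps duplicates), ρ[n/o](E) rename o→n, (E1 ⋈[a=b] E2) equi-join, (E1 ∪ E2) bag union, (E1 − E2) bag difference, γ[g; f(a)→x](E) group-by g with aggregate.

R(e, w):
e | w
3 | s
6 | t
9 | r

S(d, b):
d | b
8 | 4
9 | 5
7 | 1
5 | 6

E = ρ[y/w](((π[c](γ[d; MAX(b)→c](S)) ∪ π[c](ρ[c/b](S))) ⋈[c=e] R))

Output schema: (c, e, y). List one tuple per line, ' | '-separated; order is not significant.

Stepwise |·|:
  S → 4
  γ[d; MAX(b)→c](S) → 4
  π[c](γ[d; MAX(b)→c](S)) → 4
  S → 4
  ρ[c/b](S) → 4
  π[c](ρ[c/b](S)) → 4
  (π[c](γ[d; MAX(b)→c](S)) ∪ π[c](ρ[c/b](S))) → 8
  R → 3
  ((π[c](γ[d; MAX(b)→c](S)) ∪ π[c](ρ[c/b](S))) ⋈[c=e] R) → 2
  ρ[y/w](((π[c](γ[d; MAX(b)→c](S)) ∪ π[c](ρ[c/b](S))) ⋈[c=e] R)) → 2

== RESULT ==
c | e | y
6 | 6 | t
6 | 6 | t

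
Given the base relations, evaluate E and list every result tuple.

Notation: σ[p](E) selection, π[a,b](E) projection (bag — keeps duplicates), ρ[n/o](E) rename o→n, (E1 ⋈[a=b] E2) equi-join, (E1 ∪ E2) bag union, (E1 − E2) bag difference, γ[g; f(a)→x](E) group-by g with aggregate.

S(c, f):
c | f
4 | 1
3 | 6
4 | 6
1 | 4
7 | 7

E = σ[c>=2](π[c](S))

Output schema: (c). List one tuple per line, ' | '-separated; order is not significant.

Stepwise |·|:
  S → 5
  π[c](S) → 5
  σ[c>=2](π[c](S)) → 4

== RESULT ==
c
3
4
4
7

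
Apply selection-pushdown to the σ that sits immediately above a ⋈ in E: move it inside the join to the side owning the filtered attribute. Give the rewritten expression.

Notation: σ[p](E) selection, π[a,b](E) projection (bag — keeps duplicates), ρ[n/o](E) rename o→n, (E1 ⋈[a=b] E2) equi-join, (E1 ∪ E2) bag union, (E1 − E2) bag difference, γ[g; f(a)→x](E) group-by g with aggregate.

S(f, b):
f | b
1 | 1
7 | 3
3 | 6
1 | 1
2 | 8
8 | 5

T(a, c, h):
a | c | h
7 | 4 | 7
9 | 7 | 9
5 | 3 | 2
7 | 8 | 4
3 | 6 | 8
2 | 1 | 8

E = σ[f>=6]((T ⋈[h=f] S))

σ filters on f, owned by the right side.
E' = (T ⋈[h=f] σ[f>=6](S))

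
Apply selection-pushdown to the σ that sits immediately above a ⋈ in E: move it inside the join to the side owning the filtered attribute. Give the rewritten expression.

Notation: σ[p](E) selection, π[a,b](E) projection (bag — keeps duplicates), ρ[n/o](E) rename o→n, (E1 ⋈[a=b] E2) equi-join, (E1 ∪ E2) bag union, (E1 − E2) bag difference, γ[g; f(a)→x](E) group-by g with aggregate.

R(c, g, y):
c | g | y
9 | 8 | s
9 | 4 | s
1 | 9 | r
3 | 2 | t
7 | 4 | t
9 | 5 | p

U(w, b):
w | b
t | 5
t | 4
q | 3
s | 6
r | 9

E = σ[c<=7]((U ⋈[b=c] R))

σ filters on c, owned by the right side.
E' = (U ⋈[b=c] σ[c<=7](R))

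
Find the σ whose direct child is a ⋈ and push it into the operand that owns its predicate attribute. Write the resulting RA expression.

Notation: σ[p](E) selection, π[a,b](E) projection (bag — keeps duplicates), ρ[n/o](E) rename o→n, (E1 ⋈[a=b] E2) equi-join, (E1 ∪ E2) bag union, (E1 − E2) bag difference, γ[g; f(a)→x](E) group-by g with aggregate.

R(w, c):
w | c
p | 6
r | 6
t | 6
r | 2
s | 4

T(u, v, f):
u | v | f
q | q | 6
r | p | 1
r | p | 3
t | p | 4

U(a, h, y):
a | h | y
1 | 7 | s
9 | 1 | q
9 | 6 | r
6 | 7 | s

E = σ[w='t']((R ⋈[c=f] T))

σ filters on w, owned by the left side.
E' = (σ[w='t'](R) ⋈[c=f] T)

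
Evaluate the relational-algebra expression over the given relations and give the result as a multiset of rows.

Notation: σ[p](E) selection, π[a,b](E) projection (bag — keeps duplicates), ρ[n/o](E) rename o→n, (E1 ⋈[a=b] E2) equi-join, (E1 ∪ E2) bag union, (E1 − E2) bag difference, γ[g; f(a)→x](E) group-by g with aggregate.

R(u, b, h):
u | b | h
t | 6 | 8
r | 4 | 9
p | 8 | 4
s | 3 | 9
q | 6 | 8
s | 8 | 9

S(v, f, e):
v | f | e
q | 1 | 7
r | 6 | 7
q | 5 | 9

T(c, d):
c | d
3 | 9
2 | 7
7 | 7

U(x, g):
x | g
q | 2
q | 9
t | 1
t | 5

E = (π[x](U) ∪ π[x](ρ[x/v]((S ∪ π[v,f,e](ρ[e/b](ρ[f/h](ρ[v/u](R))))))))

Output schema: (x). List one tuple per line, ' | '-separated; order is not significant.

Stepwise |·|:
  U → 4
  π[x](U) → 4
  S → 3
  R → 6
  ρ[v/u](R) → 6
  ρ[f/h](ρ[v/u](R)) → 6
  ρ[e/b](ρ[f/h](ρ[v/u](R))) → 6
  π[v,f,e](ρ[e/b](ρ[f/h](ρ[v/u](R)))) → 6
  (S ∪ π[v,f,e](ρ[e/b](ρ[f/h](ρ[v/u](R))))) → 9
  ρ[x/v]((S ∪ π[v,f,e](ρ[e/b](ρ[f/h](ρ[v/u](R)))))) → 9
  π[x](ρ[x/v]((S ∪ π[v,f,e](ρ[e/b](ρ[f/h](ρ[v/u](R))))))) → 9
  (π[x](U) ∪ π[x](ρ[x/v]((S ∪ π[v,f,e](ρ[e/b](ρ[f/h](ρ[v/u](R)))))))) → 13

== RESULT ==
x
p
q
q
q
q
q
r
r
s
s
t
t
t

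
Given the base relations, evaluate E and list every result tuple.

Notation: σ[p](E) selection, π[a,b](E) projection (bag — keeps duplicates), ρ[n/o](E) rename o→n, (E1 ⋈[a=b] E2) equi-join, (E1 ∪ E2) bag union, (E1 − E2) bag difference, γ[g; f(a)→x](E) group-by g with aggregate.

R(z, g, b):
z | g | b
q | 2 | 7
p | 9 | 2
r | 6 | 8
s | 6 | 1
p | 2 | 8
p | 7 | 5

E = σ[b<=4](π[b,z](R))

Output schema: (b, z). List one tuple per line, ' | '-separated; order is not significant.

Stepwise |·|:
  R → 6
  π[b,z](R) → 6
  σ[b<=4](π[b,z](R)) → 2

== RESULT ==
b | z
1 | s
2 | p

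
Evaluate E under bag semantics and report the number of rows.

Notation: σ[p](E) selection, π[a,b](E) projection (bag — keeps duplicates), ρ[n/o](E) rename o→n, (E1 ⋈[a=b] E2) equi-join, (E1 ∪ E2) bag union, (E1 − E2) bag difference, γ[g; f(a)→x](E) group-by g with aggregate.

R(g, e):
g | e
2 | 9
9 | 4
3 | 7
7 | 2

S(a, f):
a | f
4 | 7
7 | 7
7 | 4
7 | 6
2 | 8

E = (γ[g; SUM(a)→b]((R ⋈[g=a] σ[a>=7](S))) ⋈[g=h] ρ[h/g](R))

Per-node cardinality:
  R → 4
  S → 5
  σ[a>=7](S) → 3
  (R ⋈[g=a] σ[a>=7](S)) → 3
  γ[g; SUM(a)→b]((R ⋈[g=a] σ[a>=7](S))) → 1
  R → 4
  ρ[h/g](R) → 4
  (γ[g; SUM(a)→b]((R ⋈[g=a] σ[a>=7](S))) ⋈[g=h] ρ[h/g](R)) → 1

|E| = 1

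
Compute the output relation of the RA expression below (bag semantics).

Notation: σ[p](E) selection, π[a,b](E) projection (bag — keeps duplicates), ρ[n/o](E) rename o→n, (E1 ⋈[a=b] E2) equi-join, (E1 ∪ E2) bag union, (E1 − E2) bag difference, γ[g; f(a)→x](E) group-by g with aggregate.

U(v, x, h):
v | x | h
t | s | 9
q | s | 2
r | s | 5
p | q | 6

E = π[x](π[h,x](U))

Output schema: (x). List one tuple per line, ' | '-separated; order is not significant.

Stepwise |·|:
  U → 4
  π[h,x](U) → 4
  π[x](π[h,x](U)) → 4

== RESULT ==
x
q
s
s
s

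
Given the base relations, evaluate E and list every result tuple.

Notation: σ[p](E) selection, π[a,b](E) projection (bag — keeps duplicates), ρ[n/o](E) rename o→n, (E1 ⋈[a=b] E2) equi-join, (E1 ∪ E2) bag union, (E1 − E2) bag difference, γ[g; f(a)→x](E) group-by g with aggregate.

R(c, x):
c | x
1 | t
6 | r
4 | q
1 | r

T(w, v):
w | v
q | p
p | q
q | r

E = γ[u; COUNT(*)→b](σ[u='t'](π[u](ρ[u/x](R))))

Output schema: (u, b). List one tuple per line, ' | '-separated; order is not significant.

Stepwise |·|:
  R → 4
  ρ[u/x](R) → 4
  π[u](ρ[u/x](R)) → 4
  σ[u='t'](π[u](ρ[u/x](R))) → 1
  γ[u; COUNT(*)→b](σ[u='t'](π[u](ρ[u/x](R)))) → 1

== RESULT ==
u | b
t | 1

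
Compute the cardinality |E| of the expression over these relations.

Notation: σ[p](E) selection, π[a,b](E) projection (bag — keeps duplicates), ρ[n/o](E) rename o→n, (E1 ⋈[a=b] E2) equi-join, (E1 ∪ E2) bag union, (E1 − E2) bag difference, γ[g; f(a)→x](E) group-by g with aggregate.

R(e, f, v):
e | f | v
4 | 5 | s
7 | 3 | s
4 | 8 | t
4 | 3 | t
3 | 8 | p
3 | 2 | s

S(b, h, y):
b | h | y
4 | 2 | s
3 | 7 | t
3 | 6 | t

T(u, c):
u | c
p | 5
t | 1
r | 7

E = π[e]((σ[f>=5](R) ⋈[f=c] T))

Row counts bottom-up:
  R → 6
  σ[f>=5](R) → 3
  T → 3
  (σ[f>=5](R) ⋈[f=c] T) → 1
  π[e]((σ[f>=5](R) ⋈[f=c] T)) → 1

|E| = 1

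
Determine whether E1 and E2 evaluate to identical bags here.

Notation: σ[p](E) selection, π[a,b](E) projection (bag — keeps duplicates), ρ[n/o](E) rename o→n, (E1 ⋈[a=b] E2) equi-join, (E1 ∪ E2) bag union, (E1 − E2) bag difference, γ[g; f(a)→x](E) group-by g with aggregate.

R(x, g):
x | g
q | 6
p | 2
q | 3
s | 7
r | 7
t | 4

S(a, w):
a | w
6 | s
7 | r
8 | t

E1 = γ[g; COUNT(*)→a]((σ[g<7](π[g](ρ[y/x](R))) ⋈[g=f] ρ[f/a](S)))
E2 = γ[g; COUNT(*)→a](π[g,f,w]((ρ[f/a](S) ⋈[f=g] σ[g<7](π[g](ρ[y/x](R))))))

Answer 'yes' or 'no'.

E1 row counts bottom-up:
  R → 6
  ρ[y/x](R) → 6
  π[g](ρ[y/x](R)) → 6
  σ[g<7](π[g](ρ[y/x](R))) → 4
  S → 3
  ρ[f/a](S) → 3
  (σ[g<7](π[g](ρ[y/x](R))) ⋈[g=f] ρ[f/a](S)) → 1
  γ[g; COUNT(*)→a]((σ[g<7](π[g](ρ[y/x](R))) ⋈[g=f] ρ[f/a](S))) → 1
E2 row counts bottom-up:
  S → 3
  ρ[f/a](S) → 3
  R → 6
  ρ[y/x](R) → 6
  π[g](ρ[y/x](R)) → 6
  σ[g<7](π[g](ρ[y/x](R))) → 4
  (ρ[f/a](S) ⋈[f=g] σ[g<7](π[g](ρ[y/x](R)))) → 1
  π[g,f,w]((ρ[f/a](S) ⋈[f=g] σ[g<7](π[g](ρ[y/x](R))))) → 1
  γ[g; COUNT(*)→a](π[g,f,w]((ρ[f/a](S) ⋈[f=g] σ[g<7](π[g](ρ[y/x](R)))))) → 1

E1 and E2 produce the same multiset:
g | a
6 | 1

yes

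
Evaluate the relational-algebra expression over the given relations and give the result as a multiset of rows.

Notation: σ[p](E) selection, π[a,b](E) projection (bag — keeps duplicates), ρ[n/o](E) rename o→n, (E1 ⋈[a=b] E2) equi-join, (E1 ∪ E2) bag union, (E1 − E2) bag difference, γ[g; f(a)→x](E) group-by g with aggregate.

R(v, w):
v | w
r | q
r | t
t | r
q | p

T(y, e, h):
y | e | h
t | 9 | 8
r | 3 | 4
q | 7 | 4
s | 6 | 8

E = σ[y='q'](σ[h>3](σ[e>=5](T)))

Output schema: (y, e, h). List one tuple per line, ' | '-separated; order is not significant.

Per-node cardinality:
  T → 4
  σ[e>=5](T) → 3
  σ[h>3](σ[e>=5](T)) → 3
  σ[y='q'](σ[h>3](σ[e>=5](T))) → 1

== RESULT ==
y | e | h
q | 7 | 4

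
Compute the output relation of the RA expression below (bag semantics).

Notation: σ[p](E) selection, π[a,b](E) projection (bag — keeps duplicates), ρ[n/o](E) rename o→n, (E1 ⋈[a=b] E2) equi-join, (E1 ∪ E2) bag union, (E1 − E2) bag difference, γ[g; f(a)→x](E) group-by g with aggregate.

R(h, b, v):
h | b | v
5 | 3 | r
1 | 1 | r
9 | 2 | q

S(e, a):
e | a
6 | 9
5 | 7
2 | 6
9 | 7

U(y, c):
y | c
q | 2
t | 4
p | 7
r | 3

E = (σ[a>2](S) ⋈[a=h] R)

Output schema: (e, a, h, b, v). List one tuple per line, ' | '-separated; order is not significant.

Stepwise |·|:
  S → 4
  σ[a>2](S) → 4
  R → 3
  (σ[a>2](S) ⋈[a=h] R) → 1

== RESULT ==
e | a | h | b | v
6 | 9 | 9 | 2 | q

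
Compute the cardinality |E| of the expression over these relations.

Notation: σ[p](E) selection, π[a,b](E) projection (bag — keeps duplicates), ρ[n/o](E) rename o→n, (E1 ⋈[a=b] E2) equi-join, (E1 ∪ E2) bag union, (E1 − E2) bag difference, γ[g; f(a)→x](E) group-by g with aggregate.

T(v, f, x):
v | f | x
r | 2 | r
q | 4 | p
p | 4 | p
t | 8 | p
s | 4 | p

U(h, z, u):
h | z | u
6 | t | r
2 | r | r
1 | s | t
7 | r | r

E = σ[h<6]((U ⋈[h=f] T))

Subexpression sizes:
  U → 4
  T → 5
  (U ⋈[h=f] T) → 1
  σ[h<6]((U ⋈[h=f] T)) → 1

|E| = 1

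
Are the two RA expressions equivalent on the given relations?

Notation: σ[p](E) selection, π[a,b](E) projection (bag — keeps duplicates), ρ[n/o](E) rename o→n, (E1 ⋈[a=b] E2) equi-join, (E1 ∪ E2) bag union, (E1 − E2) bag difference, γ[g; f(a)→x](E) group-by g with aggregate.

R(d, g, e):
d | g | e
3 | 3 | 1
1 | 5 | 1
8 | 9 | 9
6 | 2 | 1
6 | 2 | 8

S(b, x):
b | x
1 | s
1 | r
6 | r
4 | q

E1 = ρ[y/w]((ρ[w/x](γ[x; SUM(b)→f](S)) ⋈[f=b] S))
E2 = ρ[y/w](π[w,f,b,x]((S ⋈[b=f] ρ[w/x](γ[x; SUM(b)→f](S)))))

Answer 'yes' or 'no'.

E1 stepwise |·|:
  S → 4
  γ[x; SUM(b)→f](S) → 3
  ρ[w/x](γ[x; SUM(b)→f](S)) → 3
  S → 4
  (ρ[w/x](γ[x; SUM(b)→f](S)) ⋈[f=b] S) → 3
  ρ[y/w]((ρ[w/x](γ[x; SUM(b)→f](S)) ⋈[f=b] S)) → 3
E2 stepwise |·|:
  S → 4
  S → 4
  γ[x; SUM(b)→f](S) → 3
  ρ[w/x](γ[x; SUM(b)→f](S)) → 3
  (S ⋈[b=f] ρ[w/x](γ[x; SUM(b)→f](S))) → 3
  π[w,f,b,x]((S ⋈[b=f] ρ[w/x](γ[x; SUM(b)→f](S)))) → 3
  ρ[y/w](π[w,f,b,x]((S ⋈[b=f] ρ[w/x](γ[x; SUM(b)→f](S))))) → 3

E1 and E2 produce the same multiset:
y | f | b | x
q | 4 | 4 | q
s | 1 | 1 | r
s | 1 | 1 | s

yes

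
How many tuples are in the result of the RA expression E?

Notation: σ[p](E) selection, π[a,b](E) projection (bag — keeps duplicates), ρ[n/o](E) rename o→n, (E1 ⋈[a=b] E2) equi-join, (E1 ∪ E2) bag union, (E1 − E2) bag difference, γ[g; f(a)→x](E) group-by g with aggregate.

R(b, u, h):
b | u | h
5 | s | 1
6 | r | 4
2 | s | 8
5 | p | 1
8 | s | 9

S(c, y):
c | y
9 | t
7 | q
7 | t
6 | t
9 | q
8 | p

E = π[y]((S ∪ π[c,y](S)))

Row counts bottom-up:
  S → 6
  S → 6
  π[c,y](S) → 6
  (S ∪ π[c,y](S)) → 12
  π[y]((S ∪ π[c,y](S))) → 12

|E| = 12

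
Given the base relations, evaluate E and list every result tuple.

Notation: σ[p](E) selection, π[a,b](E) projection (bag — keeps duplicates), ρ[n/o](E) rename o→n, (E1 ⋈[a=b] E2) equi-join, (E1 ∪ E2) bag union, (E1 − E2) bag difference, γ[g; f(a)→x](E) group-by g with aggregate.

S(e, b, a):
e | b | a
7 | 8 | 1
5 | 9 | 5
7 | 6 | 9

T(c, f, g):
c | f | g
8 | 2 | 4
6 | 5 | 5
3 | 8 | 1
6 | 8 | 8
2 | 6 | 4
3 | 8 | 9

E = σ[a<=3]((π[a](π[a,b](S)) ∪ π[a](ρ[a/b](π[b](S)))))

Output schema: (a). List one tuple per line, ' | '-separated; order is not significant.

Stepwise |·|:
  S → 3
  π[a,b](S) → 3
  π[a](π[a,b](S)) → 3
  S → 3
  π[b](S) → 3
  ρ[a/b](π[b](S)) → 3
  π[a](ρ[a/b](π[b](S))) → 3
  (π[a](π[a,b](S)) ∪ π[a](ρ[a/b](π[b](S)))) → 6
  σ[a<=3]((π[a](π[a,b](S)) ∪ π[a](ρ[a/b](π[b](S))))) → 1

== RESULT ==
a
1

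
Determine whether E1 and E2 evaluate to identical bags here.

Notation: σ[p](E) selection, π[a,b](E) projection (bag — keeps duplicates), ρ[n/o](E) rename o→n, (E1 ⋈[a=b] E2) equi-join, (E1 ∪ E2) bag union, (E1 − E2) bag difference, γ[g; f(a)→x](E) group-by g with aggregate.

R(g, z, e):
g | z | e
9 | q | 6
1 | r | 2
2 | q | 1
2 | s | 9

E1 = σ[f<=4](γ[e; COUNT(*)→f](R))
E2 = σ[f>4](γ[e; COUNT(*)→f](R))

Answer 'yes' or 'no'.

E1 per-node cardinality:
  R → 4
  γ[e; COUNT(*)→f](R) → 4
  σ[f<=4](γ[e; COUNT(*)→f](R)) → 4
E2 per-node cardinality:
  R → 4
  γ[e; COUNT(*)→f](R) → 4
  σ[f>4](γ[e; COUNT(*)→f](R)) → 0

E1 result:
e | f
1 | 1
2 | 1
6 | 1
9 | 1
E2 result:
e | f
(0 rows)
Witness: (6, 1) appears 1× in E1 but 0× in E2.

no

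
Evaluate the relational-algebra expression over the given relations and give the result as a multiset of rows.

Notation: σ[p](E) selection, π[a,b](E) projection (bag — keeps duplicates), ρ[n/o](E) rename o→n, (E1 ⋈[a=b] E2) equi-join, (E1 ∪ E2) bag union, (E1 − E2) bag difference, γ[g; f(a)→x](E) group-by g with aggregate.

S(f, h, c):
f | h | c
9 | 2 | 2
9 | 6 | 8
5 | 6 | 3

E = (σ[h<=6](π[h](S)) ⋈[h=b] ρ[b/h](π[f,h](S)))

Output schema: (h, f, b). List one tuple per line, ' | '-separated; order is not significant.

Stepwise |·|:
  S → 3
  π[h](S) → 3
  σ[h<=6](π[h](S)) → 3
  S → 3
  π[f,h](S) → 3
  ρ[b/h](π[f,h](S)) → 3
  (σ[h<=6](π[h](S)) ⋈[h=b] ρ[b/h](π[f,h](S))) → 5

== RESULT ==
h | f | b
2 | 9 | 2
6 | 5 | 6
6 | 5 | 6
6 | 9 | 6
6 | 9 | 6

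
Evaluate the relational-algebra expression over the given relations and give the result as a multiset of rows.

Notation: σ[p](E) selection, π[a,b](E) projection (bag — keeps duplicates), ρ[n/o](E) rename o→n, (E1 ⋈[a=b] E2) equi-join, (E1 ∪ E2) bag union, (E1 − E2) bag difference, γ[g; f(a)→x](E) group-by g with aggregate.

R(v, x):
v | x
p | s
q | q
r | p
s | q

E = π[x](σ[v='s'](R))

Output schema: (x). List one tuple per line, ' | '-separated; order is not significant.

Per-node cardinality:
  R → 4
  σ[v='s'](R) → 1
  π[x](σ[v='s'](R)) → 1

== RESULT ==
x
q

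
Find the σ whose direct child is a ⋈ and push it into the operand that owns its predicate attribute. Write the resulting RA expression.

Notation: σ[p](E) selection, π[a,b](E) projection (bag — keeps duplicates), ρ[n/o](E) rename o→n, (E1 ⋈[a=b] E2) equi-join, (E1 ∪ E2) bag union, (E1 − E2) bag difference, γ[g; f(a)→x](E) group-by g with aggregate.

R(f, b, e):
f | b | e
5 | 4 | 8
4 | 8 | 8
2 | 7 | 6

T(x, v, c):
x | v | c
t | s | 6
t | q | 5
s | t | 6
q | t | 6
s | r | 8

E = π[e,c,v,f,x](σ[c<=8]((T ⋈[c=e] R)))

σ filters on c, owned by the left side.
E' = π[e,c,v,f,x]((σ[c<=8](T) ⋈[c=e] R))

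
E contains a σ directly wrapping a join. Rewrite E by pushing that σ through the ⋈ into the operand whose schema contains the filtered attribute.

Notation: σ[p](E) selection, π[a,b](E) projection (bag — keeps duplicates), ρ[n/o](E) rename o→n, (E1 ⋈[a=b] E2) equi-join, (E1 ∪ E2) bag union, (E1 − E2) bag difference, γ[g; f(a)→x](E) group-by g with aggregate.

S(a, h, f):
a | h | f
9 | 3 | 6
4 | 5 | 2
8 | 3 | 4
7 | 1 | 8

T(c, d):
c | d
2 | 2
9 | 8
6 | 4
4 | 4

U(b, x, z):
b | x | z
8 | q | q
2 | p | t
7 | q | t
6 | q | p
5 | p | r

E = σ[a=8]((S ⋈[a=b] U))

σ filters on a, owned by the left side.
E' = (σ[a=8](S) ⋈[a=b] U)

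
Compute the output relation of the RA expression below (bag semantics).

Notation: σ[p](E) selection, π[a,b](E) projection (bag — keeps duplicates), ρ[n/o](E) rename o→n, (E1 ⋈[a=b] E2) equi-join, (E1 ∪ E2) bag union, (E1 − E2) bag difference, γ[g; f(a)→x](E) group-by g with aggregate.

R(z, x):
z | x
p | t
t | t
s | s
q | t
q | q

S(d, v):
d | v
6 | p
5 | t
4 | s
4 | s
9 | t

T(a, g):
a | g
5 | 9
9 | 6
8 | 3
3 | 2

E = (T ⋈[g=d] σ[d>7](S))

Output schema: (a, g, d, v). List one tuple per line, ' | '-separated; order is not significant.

Stepwise |·|:
  T → 4
  S → 5
  σ[d>7](S) → 1
  (T ⋈[g=d] σ[d>7](S)) → 1

== RESULT ==
a | g | d | v
5 | 9 | 9 | t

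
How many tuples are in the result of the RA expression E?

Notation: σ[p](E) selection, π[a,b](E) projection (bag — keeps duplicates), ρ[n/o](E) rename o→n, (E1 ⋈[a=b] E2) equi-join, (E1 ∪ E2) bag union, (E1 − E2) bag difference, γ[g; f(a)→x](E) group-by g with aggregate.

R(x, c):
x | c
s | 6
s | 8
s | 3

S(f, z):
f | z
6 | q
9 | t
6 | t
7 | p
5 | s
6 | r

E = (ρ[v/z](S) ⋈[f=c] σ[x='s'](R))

Per-node cardinality:
  S → 6
  ρ[v/z](S) → 6
  R → 3
  σ[x='s'](R) → 3
  (ρ[v/z](S) ⋈[f=c] σ[x='s'](R)) → 3

|E| = 3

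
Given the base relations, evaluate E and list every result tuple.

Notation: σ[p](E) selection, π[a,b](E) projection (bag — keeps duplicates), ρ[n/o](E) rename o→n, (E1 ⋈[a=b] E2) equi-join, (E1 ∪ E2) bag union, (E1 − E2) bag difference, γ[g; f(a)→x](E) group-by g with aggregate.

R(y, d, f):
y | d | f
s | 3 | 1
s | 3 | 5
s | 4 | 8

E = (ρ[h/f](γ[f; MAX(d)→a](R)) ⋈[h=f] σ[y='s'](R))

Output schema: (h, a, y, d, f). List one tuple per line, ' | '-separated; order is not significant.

Stepwise |·|:
  R → 3
  γ[f; MAX(d)→a](R) → 3
  ρ[h/f](γ[f; MAX(d)→a](R)) → 3
  R → 3
  σ[y='s'](R) → 3
  (ρ[h/f](γ[f; MAX(d)→a](R)) ⋈[h=f] σ[y='s'](R)) → 3

== RESULT ==
h | a | y | d | f
1 | 3 | s | 3 | 1
5 | 3 | s | 3 | 5
8 | 4 | s | 4 | 8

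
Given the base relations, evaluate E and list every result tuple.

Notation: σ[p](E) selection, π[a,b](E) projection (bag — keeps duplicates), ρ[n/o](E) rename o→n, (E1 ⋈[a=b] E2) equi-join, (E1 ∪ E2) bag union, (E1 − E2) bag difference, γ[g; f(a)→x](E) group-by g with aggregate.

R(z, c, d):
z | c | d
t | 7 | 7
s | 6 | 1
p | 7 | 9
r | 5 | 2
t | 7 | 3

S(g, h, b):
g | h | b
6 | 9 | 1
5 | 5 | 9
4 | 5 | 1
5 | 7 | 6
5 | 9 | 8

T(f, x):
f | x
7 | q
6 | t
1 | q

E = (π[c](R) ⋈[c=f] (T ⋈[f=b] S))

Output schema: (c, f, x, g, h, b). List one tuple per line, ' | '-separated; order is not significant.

Per-node cardinality:
  R → 5
  π[c](R) → 5
  T → 3
  S → 5
  (T ⋈[f=b] S) → 3
  (π[c](R) ⋈[c=f] (T ⋈[f=b] S)) → 1

== RESULT ==
c | f | x | g | h | b
6 | 6 | t | 5 | 7 | 6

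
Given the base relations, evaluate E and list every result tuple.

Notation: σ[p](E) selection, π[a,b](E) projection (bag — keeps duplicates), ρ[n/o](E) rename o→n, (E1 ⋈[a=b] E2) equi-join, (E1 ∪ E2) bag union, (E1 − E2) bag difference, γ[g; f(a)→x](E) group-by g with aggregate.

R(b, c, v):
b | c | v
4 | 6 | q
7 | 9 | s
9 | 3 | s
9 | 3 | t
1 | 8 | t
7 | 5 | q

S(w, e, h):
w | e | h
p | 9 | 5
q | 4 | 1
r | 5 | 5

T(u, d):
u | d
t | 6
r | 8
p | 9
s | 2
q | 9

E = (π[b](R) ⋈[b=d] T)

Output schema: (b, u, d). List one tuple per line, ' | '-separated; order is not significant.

Per-node cardinality:
  R → 6
  π[b](R) → 6
  T → 5
  (π[b](R) ⋈[b=d] T) → 4

== RESULT ==
b | u | d
9 | p | 9
9 | p | 9
9 | q | 9
9 | q | 9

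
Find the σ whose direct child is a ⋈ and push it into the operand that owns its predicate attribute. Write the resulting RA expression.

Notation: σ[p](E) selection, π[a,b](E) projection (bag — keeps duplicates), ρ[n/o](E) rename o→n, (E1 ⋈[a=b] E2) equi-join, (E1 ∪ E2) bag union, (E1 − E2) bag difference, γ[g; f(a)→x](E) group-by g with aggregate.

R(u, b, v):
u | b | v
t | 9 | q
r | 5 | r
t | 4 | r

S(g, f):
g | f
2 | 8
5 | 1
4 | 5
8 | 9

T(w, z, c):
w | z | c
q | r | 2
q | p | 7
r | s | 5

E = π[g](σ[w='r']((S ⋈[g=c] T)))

σ filters on w, owned by the right side.
E' = π[g]((S ⋈[g=c] σ[w='r'](T)))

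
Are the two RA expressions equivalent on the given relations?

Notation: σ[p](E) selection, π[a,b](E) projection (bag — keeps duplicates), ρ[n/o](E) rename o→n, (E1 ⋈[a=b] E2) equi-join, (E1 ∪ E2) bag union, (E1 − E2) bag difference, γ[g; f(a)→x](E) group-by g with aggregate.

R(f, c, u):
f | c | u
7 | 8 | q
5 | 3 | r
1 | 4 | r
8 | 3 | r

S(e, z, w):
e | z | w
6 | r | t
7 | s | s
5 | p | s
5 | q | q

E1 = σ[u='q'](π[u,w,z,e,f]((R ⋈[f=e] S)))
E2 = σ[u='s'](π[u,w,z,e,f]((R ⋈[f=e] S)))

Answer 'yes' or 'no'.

E1 subexpression sizes:
  R → 4
  S → 4
  (R ⋈[f=e] S) → 3
  π[u,w,z,e,f]((R ⋈[f=e] S)) → 3
  σ[u='q'](π[u,w,z,e,f]((R ⋈[f=e] S))) → 1
E2 subexpression sizes:
  R → 4
  S → 4
  (R ⋈[f=e] S) → 3
  π[u,w,z,e,f]((R ⋈[f=e] S)) → 3
  σ[u='s'](π[u,w,z,e,f]((R ⋈[f=e] S))) → 0

E1 result:
u | w | z | e | f
q | s | s | 7 | 7
E2 result:
u | w | z | e | f
(0 rows)
Witness: ('q', 's', 's', 7, 7) appears 1× in E1 but 0× in E2.

no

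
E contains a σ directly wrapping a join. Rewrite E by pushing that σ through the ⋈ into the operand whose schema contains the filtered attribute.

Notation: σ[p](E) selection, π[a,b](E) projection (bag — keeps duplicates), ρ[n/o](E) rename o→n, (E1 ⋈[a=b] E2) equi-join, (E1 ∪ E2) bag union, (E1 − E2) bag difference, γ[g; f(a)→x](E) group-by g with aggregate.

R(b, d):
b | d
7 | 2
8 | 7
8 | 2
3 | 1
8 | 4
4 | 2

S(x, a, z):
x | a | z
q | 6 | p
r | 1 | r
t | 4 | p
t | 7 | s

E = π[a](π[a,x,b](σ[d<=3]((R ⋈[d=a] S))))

σ filters on d, owned by the left side.
E' = π[a](π[a,x,b]((σ[d<=3](R) ⋈[d=a] S)))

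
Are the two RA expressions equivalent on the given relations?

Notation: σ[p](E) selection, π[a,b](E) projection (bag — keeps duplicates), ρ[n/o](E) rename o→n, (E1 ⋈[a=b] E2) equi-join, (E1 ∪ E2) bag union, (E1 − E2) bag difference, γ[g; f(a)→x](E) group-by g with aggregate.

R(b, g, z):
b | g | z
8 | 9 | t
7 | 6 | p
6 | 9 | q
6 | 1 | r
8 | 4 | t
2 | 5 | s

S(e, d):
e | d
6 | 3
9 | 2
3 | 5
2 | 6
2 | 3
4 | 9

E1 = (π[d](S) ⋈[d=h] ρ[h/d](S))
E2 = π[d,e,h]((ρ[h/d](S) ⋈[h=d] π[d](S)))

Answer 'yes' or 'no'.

E1 row counts bottom-up:
  S → 6
  π[d](S) → 6
  S → 6
  ρ[h/d](S) → 6
  (π[d](S) ⋈[d=h] ρ[h/d](S)) → 8
E2 row counts bottom-up:
  S → 6
  ρ[h/d](S) → 6
  S → 6
  π[d](S) → 6
  (ρ[h/d](S) ⋈[h=d] π[d](S)) → 8
  π[d,e,h]((ρ[h/d](S) ⋈[h=d] π[d](S))) → 8

E1 and E2 produce the same multiset:
d | e | h
2 | 9 | 2
3 | 2 | 3
3 | 2 | 3
3 | 6 | 3
3 | 6 | 3
5 | 3 | 5
6 | 2 | 6
9 | 4 | 9

yes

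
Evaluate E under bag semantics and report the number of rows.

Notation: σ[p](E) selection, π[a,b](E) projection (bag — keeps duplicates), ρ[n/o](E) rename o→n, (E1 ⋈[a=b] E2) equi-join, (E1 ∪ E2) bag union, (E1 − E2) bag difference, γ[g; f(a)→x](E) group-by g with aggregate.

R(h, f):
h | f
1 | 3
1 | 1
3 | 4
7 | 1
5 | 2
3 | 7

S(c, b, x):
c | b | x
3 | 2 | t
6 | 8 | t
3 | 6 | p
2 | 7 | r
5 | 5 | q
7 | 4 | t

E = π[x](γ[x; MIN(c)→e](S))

Stepwise |·|:
  S → 6
  γ[x; MIN(c)→e](S) → 4
  π[x](γ[x; MIN(c)→e](S)) → 4

|E| = 4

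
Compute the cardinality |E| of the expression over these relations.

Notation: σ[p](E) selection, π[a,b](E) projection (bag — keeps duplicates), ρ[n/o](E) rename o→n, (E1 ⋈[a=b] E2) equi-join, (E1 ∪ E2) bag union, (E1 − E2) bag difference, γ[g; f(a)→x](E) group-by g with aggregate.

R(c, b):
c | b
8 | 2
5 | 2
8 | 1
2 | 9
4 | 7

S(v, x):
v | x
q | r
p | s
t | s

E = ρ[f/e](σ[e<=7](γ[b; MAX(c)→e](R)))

Stepwise |·|:
  R → 5
  γ[b; MAX(c)→e](R) → 4
  σ[e<=7](γ[b; MAX(c)→e](R)) → 2
  ρ[f/e](σ[e<=7](γ[b; MAX(c)→e](R))) → 2

|E| = 2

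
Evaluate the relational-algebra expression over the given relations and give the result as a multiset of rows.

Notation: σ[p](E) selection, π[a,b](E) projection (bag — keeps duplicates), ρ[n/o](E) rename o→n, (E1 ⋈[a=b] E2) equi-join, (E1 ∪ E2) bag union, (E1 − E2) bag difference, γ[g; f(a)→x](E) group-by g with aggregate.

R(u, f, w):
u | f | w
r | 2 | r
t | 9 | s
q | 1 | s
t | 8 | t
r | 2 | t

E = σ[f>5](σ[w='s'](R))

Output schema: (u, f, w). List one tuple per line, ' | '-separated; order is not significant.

Row counts bottom-up:
  R → 5
  σ[w='s'](R) → 2
  σ[f>5](σ[w='s'](R)) → 1

== RESULT ==
u | f | w
t | 9 | s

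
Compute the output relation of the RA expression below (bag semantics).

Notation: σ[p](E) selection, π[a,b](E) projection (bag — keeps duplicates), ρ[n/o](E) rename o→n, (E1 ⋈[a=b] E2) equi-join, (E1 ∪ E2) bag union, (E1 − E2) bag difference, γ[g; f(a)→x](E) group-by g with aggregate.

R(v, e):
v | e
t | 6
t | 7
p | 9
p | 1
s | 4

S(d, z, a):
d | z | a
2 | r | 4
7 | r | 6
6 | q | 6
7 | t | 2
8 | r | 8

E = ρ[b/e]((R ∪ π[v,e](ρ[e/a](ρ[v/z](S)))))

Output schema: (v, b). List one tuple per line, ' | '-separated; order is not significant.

Stepwise |·|:
  R → 5
  S → 5
  ρ[v/z](S) → 5
  ρ[e/a](ρ[v/z](S)) → 5
  π[v,e](ρ[e/a](ρ[v/z](S))) → 5
  (R ∪ π[v,e](ρ[e/a](ρ[v/z](S)))) → 10
  ρ[b/e]((R ∪ π[v,e](ρ[e/a](ρ[v/z](S))))) → 10

== RESULT ==
v | b
p | 1
p | 9
q | 6
r | 4
r | 6
r | 8
s | 4
t | 2
t | 6
t | 7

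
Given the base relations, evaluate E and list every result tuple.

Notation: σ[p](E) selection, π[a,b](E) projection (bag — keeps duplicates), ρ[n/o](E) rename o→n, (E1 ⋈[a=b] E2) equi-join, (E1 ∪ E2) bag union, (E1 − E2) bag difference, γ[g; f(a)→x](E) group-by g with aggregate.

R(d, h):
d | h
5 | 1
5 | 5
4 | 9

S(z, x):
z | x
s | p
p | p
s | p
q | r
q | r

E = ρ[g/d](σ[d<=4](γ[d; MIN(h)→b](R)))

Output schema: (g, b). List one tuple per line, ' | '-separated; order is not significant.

Subexpression sizes:
  R → 3
  γ[d; MIN(h)→b](R) → 2
  σ[d<=4](γ[d; MIN(h)→b](R)) → 1
  ρ[g/d](σ[d<=4](γ[d; MIN(h)→b](R))) → 1

== RESULT ==
g | b
4 | 9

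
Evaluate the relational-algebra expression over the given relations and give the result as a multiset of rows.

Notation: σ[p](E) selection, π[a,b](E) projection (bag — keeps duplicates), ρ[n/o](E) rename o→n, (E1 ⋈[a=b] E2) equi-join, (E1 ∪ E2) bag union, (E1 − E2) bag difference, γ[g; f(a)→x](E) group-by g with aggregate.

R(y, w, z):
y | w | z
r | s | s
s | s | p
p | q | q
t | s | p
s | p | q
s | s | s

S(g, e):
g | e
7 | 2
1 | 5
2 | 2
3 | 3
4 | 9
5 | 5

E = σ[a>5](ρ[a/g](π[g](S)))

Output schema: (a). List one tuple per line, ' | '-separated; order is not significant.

Row counts bottom-up:
  S → 6
  π[g](S) → 6
  ρ[a/g](π[g](S)) → 6
  σ[a>5](ρ[a/g](π[g](S))) → 1

== RESULT ==
a
7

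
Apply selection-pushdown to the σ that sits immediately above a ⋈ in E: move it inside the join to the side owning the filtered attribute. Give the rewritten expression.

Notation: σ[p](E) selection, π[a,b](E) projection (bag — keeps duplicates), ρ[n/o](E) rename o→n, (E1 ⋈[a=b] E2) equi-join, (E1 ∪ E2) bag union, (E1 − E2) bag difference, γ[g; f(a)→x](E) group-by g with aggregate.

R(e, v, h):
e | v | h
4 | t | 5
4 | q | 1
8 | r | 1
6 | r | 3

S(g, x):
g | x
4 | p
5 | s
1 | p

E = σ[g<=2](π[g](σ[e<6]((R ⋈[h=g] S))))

σ filters on e, owned by the left side.
E' = σ[g<=2](π[g]((σ[e<6](R) ⋈[h=g] S)))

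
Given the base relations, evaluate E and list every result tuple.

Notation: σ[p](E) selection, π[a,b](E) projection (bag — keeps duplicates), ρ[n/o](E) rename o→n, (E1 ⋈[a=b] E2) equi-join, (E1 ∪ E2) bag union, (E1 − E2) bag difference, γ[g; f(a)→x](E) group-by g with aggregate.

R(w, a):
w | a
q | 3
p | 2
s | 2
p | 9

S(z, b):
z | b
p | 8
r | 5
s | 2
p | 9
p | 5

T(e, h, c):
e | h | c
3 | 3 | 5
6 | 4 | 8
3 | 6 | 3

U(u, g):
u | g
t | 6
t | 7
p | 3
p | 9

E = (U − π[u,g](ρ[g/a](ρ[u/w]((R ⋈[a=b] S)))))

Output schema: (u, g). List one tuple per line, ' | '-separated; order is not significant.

Row counts bottom-up:
  U → 4
  R → 4
  S → 5
  (R ⋈[a=b] S) → 3
  ρ[u/w]((R ⋈[a=b] S)) → 3
  ρ[g/a](ρ[u/w]((R ⋈[a=b] S))) → 3
  π[u,g](ρ[g/a](ρ[u/w]((R ⋈[a=b] S)))) → 3
  (U − π[u,g](ρ[g/a](ρ[u/w]((R ⋈[a=b] S))))) → 3

== RESULT ==
u | g
p | 3
t | 6
t | 7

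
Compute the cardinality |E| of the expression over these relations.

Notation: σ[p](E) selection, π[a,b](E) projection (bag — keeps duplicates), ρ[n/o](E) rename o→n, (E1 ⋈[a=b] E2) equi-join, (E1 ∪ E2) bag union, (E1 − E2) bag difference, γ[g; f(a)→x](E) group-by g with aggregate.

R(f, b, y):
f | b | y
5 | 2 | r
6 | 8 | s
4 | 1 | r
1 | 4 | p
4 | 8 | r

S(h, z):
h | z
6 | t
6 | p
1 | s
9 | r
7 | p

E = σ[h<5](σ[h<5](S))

Subexpression sizes:
  S → 5
  σ[h<5](S) → 1
  σ[h<5](σ[h<5](S)) → 1

|E| = 1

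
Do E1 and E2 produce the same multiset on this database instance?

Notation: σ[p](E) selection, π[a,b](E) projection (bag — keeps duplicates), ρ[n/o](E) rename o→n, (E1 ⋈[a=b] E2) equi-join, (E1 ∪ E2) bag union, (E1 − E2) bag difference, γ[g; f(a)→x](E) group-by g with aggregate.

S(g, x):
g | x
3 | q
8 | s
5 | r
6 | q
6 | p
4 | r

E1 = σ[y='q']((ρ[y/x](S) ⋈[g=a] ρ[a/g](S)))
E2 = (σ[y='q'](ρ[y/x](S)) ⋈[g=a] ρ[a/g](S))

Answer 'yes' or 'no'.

E1 subexpression sizes:
  S → 6
  ρ[y/x](S) → 6
  S → 6
  ρ[a/g](S) → 6
  (ρ[y/x](S) ⋈[g=a] ρ[a/g](S)) → 8
  σ[y='q']((ρ[y/x](S) ⋈[g=a] ρ[a/g](S))) → 3
E2 subexpression sizes:
  S → 6
  ρ[y/x](S) → 6
  σ[y='q'](ρ[y/x](S)) → 2
  S → 6
  ρ[a/g](S) → 6
  (σ[y='q'](ρ[y/x](S)) ⋈[g=a] ρ[a/g](S)) → 3

E1 and E2 produce the same multiset:
g | y | a | x
3 | q | 3 | q
6 | q | 6 | p
6 | q | 6 | q

yes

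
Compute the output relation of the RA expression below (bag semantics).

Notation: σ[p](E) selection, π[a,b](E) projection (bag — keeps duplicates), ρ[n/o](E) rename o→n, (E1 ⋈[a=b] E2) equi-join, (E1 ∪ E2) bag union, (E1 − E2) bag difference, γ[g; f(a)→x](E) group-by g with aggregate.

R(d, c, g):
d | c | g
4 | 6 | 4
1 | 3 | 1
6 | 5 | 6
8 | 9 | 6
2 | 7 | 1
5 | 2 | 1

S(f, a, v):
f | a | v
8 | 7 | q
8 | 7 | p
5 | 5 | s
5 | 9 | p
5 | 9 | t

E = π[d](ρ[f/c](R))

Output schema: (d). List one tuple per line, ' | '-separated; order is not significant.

Row counts bottom-up:
  R → 6
  ρ[f/c](R) → 6
  π[d](ρ[f/c](R)) → 6

== RESULT ==
d
1
2
4
5
6
8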